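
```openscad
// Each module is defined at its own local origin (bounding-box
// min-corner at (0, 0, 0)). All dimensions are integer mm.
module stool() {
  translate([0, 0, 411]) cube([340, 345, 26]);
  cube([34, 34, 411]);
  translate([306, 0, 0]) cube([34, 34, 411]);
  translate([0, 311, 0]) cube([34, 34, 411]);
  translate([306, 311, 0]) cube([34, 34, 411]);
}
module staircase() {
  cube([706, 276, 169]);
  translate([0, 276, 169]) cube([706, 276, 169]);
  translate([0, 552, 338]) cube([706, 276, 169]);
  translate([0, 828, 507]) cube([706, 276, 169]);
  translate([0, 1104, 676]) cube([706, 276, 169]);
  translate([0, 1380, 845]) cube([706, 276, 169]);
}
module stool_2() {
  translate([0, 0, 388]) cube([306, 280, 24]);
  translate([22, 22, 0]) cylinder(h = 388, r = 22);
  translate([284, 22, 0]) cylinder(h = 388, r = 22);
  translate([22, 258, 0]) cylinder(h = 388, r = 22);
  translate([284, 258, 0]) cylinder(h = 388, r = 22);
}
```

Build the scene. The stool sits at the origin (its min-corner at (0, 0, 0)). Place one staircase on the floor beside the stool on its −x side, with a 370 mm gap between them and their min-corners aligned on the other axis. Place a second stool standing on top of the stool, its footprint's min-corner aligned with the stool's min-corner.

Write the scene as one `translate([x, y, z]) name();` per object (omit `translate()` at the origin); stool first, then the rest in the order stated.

stool();
translate([-1076, 0, 0]) staircase();
translate([0, 0, 437]) stool_2();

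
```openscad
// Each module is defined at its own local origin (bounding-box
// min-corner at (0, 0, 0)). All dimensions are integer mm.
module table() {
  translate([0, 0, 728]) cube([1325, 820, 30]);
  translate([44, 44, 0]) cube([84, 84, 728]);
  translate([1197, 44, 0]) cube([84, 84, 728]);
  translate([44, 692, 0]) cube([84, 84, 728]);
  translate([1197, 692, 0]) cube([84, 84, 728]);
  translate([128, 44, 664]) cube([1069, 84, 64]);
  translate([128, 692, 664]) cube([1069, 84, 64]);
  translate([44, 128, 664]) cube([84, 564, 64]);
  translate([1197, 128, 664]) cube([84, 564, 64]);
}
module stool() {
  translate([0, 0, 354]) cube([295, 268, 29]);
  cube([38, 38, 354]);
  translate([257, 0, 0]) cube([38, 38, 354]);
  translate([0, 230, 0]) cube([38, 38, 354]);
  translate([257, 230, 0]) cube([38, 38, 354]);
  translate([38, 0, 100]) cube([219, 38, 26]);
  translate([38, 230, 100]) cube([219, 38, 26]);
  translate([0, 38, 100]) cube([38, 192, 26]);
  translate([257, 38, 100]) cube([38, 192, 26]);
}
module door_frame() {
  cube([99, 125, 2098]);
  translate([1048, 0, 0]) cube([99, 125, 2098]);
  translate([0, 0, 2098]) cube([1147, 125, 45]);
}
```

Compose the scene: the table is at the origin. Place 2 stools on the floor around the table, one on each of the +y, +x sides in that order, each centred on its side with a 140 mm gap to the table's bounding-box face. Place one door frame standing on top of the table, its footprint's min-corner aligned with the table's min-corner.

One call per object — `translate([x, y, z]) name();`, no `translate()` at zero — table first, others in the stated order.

table();
translate([515, 960, 0]) stool();
translate([1465, 276, 0]) stool();
translate([0, 0, 758]) door_frame();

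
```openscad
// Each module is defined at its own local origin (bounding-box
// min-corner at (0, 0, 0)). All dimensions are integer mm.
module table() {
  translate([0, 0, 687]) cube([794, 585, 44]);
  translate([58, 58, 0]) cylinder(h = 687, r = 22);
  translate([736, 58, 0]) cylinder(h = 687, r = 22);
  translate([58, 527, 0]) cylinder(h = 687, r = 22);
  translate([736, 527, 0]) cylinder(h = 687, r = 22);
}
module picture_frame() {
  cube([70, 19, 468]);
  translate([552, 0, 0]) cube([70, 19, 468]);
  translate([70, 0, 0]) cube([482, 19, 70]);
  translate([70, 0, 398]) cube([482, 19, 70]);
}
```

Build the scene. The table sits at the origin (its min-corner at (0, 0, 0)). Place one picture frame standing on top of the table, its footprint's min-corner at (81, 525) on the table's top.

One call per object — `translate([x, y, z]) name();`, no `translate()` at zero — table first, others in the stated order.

table();
translate([81, 525, 731]) picture_frame();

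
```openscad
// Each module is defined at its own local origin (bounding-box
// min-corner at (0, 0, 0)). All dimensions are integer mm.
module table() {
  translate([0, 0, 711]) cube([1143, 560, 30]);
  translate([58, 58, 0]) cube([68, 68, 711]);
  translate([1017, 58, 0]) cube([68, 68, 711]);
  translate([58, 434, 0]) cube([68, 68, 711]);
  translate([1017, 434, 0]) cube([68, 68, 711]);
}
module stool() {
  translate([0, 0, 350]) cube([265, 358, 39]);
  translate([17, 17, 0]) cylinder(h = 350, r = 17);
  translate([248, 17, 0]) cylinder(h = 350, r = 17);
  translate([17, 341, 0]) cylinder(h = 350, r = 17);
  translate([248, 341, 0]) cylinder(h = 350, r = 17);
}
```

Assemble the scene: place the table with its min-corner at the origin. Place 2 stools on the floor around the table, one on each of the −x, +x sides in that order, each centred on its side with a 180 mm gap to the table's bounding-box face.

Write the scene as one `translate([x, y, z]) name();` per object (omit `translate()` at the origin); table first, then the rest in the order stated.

table();
translate([-445, 101, 0]) stool();
translate([1323, 101, 0]) stool();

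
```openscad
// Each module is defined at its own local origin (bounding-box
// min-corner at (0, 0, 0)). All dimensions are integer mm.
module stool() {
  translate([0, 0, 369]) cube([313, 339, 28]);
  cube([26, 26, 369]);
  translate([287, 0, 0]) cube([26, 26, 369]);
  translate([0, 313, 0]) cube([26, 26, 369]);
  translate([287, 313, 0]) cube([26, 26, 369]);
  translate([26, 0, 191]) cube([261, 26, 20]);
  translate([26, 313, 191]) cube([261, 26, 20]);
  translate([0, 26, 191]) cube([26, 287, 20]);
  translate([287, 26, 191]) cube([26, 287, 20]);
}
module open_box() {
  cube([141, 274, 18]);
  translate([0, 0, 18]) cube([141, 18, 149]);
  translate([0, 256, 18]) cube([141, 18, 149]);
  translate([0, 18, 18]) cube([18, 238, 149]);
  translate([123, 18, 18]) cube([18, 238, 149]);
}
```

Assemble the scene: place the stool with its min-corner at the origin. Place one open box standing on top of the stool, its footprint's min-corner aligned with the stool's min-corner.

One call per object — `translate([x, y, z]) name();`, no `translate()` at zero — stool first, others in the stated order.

stool();
translate([0, 0, 397]) open_box();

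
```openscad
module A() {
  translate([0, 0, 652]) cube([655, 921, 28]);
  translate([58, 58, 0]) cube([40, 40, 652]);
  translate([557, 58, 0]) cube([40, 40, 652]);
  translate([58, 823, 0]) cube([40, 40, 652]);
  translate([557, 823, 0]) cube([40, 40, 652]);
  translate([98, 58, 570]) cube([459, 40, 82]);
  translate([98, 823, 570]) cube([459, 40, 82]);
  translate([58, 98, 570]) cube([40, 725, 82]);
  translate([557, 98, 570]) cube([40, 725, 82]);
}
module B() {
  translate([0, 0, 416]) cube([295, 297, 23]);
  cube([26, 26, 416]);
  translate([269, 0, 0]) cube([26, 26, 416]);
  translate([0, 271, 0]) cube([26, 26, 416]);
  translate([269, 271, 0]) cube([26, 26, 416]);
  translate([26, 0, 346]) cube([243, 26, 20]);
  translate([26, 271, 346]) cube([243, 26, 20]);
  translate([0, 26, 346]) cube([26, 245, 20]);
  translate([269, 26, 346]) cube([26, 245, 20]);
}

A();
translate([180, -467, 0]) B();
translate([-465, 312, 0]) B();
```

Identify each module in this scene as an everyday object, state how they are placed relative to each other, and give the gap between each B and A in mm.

Each stool's nearest face is 170 mm from the table's bounding box.

A is a table. B is a stool. Two stools sit around the table at the −y, −x sides. The gap between each stool and the table is 170 mm.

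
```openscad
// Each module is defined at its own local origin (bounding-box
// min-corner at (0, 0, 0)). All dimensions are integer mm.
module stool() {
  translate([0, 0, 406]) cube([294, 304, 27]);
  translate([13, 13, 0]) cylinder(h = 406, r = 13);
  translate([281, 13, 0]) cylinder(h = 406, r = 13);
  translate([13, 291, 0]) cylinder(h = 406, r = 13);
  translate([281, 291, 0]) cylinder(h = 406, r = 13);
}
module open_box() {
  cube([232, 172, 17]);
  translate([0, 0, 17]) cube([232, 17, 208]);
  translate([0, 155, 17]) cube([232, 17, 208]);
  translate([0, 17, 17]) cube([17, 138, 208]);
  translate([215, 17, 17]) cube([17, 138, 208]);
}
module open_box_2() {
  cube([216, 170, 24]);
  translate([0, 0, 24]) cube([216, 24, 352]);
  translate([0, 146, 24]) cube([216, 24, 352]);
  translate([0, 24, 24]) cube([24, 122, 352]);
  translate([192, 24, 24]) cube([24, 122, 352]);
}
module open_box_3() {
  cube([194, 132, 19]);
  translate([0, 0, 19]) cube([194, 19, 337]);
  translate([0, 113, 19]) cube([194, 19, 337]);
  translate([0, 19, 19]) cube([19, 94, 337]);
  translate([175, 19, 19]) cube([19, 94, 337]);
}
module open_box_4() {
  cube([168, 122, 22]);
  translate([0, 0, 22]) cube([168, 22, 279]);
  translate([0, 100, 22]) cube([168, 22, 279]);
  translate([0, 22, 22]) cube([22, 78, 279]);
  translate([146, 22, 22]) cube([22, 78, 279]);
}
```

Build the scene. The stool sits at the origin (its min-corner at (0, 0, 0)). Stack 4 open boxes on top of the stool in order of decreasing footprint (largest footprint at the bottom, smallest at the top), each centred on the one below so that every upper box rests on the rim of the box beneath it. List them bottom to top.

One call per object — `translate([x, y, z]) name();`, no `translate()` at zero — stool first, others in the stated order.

stool();
translate([31, 66, 433]) open_box();
translate([39, 67, 658]) open_box_2();
translate([50, 86, 1034]) open_box_3();
translate([63, 91, 1390]) open_box_4();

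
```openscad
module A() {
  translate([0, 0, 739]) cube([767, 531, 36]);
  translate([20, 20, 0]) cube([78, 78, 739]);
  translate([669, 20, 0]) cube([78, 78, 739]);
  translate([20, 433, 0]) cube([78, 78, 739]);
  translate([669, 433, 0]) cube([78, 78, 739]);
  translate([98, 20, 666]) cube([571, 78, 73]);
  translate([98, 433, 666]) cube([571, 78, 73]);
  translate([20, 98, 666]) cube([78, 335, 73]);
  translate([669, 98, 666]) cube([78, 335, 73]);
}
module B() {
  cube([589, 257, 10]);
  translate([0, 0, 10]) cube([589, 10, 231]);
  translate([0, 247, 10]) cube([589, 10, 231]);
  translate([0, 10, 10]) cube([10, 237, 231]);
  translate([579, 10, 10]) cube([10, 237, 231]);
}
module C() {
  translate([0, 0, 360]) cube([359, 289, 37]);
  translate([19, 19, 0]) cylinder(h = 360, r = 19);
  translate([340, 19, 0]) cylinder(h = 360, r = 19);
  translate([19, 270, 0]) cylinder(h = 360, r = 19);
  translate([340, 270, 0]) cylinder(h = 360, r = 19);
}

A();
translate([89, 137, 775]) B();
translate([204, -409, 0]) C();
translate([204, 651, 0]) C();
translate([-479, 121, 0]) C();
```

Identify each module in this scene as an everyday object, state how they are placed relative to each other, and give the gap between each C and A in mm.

A is a table. B is an open box. C is a stool. The open box is on top of the table, centred. Three stools sit around the table at the −y, +y, −x sides. The gap between each stool and the table is 120 mm.

Each stool's nearest face is 120 mm from the table's bounding box.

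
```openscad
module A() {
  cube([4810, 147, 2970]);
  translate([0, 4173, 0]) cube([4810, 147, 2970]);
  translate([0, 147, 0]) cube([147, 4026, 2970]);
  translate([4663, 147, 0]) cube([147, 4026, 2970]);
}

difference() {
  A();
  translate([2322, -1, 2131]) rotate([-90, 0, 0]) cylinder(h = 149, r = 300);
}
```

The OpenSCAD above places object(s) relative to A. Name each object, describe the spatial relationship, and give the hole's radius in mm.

The subtracted cylinder has r = 300 mm.

A is a house frame. The house frame has a circular hole through its front wall. The hole's radius is 300 mm.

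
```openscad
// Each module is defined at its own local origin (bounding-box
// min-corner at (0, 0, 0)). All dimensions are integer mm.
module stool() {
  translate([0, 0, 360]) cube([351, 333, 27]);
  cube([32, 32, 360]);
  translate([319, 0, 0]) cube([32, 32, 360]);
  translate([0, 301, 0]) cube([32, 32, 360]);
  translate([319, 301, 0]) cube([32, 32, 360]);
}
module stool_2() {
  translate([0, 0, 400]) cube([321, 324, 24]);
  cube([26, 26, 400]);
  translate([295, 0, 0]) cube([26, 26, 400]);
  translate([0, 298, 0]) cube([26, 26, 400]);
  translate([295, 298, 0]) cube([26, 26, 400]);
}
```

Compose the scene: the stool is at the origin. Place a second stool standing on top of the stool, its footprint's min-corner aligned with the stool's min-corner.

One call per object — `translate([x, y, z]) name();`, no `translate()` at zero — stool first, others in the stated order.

stool();
translate([0, 0, 387]) stool_2();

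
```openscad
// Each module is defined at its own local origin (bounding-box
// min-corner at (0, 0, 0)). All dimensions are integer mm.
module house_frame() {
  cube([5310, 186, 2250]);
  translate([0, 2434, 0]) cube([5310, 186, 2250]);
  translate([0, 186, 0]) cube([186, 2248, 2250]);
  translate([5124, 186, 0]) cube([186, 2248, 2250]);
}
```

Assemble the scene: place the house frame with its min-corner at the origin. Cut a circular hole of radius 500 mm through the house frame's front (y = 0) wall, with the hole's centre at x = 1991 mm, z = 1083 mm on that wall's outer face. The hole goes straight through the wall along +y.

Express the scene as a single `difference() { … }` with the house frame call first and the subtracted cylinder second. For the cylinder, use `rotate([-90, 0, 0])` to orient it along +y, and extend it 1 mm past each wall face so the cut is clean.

difference() {
  house_frame();
  translate([1991, -1, 1083]) rotate([-90, 0, 0]) cylinder(h = 188, r = 500);
}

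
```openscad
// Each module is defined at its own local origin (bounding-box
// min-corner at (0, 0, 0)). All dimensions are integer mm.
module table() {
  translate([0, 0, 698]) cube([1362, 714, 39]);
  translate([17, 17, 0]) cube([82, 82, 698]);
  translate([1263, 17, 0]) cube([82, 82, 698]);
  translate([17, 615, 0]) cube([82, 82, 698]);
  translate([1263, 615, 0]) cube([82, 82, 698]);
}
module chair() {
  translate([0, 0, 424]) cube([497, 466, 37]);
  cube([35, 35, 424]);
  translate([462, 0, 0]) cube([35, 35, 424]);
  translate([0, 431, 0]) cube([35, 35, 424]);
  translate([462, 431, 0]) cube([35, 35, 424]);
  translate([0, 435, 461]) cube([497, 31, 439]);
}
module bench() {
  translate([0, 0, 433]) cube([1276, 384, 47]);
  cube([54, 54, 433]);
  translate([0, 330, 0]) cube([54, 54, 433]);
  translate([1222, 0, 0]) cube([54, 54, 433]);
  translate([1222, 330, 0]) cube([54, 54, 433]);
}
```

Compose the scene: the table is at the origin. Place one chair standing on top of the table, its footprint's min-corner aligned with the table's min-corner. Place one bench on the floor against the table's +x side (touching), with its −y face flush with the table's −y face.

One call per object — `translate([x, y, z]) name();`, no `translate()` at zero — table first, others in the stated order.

table();
translate([0, 0, 737]) chair();
translate([1362, 0, 0]) bench();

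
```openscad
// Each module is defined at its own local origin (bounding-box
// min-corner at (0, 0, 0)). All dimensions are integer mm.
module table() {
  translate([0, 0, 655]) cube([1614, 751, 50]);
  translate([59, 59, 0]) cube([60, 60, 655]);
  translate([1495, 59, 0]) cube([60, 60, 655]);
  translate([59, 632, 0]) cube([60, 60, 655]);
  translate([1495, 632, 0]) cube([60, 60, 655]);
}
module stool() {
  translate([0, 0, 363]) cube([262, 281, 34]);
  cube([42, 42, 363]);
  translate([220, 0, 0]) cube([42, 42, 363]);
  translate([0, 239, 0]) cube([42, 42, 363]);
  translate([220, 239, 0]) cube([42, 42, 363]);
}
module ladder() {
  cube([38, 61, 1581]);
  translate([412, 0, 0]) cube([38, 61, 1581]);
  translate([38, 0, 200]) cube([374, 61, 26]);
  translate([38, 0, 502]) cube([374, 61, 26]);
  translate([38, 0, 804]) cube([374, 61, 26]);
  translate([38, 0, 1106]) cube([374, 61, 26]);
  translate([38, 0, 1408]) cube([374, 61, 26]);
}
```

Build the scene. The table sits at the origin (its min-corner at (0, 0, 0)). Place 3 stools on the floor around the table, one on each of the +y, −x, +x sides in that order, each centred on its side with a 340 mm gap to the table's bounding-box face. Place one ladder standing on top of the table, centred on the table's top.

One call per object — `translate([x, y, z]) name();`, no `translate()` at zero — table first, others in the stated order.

table();
translate([676, 1091, 0]) stool();
translate([-602, 235, 0]) stool();
translate([1954, 235, 0]) stool();
translate([582, 345, 705]) ladder();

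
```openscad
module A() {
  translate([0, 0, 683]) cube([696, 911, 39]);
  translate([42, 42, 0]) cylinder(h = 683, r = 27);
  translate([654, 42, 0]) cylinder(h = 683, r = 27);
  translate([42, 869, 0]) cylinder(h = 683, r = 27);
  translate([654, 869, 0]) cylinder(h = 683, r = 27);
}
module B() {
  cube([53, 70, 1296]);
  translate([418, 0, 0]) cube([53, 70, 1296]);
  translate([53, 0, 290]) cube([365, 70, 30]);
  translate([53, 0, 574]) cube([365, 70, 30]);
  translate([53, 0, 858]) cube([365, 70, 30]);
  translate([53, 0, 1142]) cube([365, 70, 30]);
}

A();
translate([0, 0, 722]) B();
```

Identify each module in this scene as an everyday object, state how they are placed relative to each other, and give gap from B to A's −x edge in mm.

The ladder's min-x is at 0; the table's min-x is 0; gap = 0 mm.

A is a table. B is a ladder. The ladder is on top of the table. The gap from the ladder to the table's −x edge is 0 mm.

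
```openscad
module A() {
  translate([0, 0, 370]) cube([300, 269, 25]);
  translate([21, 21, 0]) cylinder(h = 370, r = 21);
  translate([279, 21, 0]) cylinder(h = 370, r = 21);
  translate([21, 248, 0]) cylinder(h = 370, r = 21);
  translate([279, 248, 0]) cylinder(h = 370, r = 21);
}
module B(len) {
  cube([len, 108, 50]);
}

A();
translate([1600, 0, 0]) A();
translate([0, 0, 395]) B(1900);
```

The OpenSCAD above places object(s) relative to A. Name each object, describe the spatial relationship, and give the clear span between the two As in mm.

Second stool starts at x = 1600; first ends at x = 300; clear span = 1600 − 300 = 1300 mm.

A is a stool. B is a beam. A beam spans the tops of two stools. The clear span between the two stools is 1300 mm.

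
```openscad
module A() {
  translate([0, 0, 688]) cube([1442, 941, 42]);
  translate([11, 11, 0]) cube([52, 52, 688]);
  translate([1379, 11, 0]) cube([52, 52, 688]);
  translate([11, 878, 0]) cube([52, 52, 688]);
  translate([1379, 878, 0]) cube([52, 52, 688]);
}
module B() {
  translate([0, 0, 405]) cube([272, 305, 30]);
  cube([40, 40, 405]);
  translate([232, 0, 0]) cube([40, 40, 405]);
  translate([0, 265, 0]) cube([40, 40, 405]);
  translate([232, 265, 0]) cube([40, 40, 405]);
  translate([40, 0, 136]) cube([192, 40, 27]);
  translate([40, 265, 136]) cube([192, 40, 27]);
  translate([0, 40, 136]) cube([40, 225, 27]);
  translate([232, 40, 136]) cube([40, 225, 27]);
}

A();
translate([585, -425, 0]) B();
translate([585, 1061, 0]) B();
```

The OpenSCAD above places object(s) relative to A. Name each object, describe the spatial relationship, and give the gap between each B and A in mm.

A is a table. B is a stool. Two stools sit around the table at the −y, +y sides. The gap between each stool and the table is 120 mm.

Each stool's nearest face is 120 mm from the table's bounding box.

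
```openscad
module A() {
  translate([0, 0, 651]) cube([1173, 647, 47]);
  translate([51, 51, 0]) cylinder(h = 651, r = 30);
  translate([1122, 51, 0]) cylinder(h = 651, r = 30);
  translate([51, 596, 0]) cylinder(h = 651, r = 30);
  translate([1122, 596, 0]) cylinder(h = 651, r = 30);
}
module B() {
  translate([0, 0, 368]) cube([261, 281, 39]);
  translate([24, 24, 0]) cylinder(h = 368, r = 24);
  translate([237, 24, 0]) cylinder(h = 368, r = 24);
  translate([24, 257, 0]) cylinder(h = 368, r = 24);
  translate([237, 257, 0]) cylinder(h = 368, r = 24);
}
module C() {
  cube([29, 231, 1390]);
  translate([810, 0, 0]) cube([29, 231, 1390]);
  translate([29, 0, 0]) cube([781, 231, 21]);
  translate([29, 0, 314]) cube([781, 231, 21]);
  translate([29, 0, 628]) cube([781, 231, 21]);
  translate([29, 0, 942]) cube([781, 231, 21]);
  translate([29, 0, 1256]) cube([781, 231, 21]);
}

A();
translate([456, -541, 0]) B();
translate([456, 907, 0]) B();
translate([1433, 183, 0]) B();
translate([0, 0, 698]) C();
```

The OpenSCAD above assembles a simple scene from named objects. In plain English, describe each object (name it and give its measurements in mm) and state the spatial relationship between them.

A is a table with a 1173×647 mm rectangular top, 47 mm thick, top surface at z = 698 mm, supported by four round legs of 60 mm diameter, each leg's bounding box inset 21 mm from the nearest pair of top edges, running from the floor.

B is a four-legged stool. The seat is 261×281 mm, 39 mm thick, top at z = 407 mm. It stands on four round legs, each 48 mm in diameter, from z = 0 to the seat underside, each leg's axis is inset half a diameter from the nearest pair of seat edges (so the leg's bounding box is flush with the corner).

C is a bookshelf 839 mm wide overall, 231 mm deep and 1390 mm tall. The two sides are 29 mm thick vertical panels. 5 horizontal shelves of 21 mm thickness span between the inner faces of the sides; the lowest shelf sits on the floor and shelves are stacked with a clear vertical gap of 293 mm between each pair.

Three stools sit around the table at the −y, +y, +x sides. The bookshelf is on top of the table.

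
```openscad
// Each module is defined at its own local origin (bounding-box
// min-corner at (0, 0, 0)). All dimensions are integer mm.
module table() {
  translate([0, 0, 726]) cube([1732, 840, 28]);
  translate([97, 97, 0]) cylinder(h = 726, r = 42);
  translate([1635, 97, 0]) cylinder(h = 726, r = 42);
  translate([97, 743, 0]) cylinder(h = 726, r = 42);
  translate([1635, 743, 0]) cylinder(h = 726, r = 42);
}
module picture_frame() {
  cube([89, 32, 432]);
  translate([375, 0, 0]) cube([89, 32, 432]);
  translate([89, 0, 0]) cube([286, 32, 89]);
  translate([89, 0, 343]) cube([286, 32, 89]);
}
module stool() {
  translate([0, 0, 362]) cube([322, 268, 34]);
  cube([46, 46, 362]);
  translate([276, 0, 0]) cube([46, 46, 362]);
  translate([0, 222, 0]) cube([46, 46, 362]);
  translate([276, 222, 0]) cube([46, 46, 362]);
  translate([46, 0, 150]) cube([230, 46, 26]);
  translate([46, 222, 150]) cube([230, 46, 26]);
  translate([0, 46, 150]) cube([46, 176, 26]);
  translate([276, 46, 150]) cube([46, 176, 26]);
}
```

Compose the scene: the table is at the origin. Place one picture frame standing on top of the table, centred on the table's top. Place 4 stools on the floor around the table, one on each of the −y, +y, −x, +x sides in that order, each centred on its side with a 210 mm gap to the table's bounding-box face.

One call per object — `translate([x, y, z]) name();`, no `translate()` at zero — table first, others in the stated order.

table();
translate([634, 404, 754]) picture_frame();
translate([705, -478, 0]) stool();
translate([705, 1050, 0]) stool();
translate([-532, 286, 0]) stool();
translate([1942, 286, 0]) stool();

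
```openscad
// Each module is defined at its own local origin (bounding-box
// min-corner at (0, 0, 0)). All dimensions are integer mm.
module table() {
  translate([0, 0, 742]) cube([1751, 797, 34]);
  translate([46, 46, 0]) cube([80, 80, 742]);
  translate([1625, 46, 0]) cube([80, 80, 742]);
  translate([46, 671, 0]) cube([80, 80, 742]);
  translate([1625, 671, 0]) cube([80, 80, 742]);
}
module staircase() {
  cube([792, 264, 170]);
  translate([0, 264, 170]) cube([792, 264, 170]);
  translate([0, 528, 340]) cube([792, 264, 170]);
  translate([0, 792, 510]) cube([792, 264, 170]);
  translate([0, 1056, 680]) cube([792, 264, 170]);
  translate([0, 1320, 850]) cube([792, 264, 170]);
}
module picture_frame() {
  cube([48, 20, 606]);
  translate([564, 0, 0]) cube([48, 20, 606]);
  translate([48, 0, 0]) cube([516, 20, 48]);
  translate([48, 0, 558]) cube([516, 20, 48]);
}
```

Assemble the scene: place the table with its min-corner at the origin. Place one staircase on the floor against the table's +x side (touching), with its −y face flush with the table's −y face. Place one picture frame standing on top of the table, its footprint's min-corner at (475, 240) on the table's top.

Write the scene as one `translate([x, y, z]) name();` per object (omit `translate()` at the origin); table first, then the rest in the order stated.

table();
translate([1751, 0, 0]) staircase();
translate([475, 240, 776]) picture_frame();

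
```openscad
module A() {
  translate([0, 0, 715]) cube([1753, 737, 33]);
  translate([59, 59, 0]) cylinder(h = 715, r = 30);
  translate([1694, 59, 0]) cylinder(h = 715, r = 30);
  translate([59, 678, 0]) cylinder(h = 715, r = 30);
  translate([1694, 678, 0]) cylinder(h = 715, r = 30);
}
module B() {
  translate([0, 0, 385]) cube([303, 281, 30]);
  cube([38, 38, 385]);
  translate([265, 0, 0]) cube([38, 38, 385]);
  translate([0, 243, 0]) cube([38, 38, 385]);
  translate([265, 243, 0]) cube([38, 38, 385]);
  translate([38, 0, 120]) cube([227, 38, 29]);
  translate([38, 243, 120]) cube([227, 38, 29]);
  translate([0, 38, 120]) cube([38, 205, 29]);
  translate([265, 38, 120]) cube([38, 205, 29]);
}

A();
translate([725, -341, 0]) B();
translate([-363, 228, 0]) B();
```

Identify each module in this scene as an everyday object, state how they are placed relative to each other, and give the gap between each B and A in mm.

Each stool's nearest face is 60 mm from the table's bounding box.

A is a table. B is a stool. Two stools sit around the table at the −y, −x sides. The gap between each stool and the table is 60 mm.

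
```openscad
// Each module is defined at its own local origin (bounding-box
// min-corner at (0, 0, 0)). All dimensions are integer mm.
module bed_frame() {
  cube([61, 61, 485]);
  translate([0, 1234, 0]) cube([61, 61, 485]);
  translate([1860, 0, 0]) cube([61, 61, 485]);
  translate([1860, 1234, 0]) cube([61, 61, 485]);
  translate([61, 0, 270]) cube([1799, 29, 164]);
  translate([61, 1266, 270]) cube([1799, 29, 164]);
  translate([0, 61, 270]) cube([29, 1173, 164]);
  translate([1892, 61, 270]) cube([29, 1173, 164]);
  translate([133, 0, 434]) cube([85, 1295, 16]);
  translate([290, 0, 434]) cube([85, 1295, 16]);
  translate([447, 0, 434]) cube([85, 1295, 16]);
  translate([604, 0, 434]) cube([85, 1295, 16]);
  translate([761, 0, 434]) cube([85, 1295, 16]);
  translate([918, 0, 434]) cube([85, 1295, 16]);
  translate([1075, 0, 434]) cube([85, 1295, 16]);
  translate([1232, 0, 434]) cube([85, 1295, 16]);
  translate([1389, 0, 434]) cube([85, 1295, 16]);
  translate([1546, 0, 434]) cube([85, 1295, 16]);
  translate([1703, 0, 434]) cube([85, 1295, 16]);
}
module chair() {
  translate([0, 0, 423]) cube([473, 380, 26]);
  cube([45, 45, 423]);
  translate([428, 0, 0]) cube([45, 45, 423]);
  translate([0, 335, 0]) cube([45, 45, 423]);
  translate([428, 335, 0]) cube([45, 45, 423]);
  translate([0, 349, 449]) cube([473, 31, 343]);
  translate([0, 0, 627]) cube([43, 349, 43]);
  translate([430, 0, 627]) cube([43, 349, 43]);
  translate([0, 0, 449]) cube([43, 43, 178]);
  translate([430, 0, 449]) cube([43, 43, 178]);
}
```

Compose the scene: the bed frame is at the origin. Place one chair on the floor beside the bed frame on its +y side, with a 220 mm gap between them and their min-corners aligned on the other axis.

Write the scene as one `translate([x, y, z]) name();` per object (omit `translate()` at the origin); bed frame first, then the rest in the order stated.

bed_frame();
translate([0, 1515, 0]) chair();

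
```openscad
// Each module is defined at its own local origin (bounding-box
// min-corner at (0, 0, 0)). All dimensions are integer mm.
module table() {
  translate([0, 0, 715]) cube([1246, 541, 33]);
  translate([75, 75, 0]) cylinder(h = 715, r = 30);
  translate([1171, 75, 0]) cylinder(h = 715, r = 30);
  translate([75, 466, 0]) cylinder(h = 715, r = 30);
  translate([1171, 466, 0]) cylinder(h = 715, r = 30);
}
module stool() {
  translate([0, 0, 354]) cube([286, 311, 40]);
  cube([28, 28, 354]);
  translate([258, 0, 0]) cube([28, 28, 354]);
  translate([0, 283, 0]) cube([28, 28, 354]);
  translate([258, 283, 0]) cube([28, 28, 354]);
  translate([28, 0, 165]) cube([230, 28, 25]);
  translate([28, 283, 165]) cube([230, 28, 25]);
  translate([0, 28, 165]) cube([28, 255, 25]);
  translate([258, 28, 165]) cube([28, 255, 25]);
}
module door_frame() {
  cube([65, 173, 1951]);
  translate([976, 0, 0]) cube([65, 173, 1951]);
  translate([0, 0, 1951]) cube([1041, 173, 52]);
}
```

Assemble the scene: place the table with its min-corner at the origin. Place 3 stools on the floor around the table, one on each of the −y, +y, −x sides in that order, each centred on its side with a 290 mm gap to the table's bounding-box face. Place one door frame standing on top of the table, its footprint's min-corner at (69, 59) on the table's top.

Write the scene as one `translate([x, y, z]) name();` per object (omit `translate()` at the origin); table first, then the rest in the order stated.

table();
translate([480, -601, 0]) stool();
translate([480, 831, 0]) stool();
translate([-576, 115, 0]) stool();
translate([69, 59, 748]) door_frame();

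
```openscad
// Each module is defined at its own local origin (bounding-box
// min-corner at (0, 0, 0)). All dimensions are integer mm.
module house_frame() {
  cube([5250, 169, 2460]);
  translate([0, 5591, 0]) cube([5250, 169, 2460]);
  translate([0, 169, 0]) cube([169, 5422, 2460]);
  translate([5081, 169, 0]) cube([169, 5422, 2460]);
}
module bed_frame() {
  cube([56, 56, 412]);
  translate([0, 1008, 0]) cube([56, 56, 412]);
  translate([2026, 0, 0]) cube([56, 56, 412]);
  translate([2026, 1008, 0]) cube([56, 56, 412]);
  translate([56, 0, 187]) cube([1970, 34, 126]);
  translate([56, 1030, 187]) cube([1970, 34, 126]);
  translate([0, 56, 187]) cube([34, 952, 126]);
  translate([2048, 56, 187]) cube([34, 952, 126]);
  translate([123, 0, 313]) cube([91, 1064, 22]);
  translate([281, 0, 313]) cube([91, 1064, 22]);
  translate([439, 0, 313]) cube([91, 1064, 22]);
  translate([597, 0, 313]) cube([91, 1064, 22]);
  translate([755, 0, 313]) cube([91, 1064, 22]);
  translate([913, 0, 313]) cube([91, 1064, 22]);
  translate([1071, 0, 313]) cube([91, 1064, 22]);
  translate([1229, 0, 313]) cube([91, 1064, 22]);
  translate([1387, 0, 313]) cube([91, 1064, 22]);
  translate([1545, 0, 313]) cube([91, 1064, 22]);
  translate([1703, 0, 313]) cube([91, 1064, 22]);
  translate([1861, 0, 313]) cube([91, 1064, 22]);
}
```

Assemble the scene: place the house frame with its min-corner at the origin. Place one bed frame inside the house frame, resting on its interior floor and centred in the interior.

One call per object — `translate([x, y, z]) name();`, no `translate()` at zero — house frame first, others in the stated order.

house_frame();
translate([1584, 2348, 0]) bed_frame();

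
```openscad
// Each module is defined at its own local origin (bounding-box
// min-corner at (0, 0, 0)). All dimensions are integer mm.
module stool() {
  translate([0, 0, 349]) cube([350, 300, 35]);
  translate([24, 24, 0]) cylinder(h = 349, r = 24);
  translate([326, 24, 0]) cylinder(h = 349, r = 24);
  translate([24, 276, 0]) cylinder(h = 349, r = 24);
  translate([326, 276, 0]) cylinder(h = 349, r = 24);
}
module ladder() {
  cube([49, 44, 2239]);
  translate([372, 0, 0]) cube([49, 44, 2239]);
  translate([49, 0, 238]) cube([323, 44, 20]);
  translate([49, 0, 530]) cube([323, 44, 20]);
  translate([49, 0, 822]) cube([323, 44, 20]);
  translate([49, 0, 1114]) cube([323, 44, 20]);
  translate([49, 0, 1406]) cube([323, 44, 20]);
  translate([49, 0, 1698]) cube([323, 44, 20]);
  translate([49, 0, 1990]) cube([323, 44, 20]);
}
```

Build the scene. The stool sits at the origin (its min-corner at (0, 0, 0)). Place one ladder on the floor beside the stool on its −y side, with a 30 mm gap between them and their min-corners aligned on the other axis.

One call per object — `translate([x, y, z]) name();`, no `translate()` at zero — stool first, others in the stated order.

stool();
translate([0, -74, 0]) ladder();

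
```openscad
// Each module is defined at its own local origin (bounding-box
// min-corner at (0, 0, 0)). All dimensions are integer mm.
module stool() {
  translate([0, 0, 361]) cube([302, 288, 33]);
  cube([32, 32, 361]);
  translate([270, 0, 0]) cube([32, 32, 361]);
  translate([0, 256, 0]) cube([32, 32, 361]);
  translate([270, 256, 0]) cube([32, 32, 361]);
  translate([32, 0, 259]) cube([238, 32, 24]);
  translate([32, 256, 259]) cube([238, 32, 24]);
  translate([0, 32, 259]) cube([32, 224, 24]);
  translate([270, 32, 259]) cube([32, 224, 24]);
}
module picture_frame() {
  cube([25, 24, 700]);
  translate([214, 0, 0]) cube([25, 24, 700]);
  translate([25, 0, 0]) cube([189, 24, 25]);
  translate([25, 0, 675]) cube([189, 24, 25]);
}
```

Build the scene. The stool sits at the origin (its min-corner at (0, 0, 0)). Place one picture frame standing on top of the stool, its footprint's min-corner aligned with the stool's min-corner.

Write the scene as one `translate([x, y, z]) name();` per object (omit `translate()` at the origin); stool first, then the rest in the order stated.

stool();
translate([0, 0, 394]) picture_frame();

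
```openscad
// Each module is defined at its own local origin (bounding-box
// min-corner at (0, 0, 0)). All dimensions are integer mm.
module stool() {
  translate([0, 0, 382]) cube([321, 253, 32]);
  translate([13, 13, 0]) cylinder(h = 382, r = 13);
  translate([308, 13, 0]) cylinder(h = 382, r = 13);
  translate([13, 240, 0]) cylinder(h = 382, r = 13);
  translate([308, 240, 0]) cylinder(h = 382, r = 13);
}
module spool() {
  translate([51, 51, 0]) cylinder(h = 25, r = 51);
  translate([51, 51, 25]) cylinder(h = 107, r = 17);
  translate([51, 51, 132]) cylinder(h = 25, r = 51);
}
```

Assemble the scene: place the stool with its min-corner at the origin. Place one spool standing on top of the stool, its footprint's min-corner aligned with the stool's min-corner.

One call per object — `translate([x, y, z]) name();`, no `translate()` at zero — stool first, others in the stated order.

stool();
translate([0, 0, 414]) spool();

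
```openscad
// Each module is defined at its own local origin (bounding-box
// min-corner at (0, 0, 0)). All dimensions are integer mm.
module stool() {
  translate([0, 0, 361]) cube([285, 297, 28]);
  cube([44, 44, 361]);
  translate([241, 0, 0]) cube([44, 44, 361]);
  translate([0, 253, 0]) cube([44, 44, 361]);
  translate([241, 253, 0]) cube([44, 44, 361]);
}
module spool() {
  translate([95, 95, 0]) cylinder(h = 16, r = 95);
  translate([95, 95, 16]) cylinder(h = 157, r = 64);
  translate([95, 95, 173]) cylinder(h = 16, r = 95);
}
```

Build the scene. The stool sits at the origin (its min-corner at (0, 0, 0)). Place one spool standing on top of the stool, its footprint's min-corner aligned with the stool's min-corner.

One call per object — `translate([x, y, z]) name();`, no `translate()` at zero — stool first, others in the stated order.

stool();
translate([0, 0, 389]) spool();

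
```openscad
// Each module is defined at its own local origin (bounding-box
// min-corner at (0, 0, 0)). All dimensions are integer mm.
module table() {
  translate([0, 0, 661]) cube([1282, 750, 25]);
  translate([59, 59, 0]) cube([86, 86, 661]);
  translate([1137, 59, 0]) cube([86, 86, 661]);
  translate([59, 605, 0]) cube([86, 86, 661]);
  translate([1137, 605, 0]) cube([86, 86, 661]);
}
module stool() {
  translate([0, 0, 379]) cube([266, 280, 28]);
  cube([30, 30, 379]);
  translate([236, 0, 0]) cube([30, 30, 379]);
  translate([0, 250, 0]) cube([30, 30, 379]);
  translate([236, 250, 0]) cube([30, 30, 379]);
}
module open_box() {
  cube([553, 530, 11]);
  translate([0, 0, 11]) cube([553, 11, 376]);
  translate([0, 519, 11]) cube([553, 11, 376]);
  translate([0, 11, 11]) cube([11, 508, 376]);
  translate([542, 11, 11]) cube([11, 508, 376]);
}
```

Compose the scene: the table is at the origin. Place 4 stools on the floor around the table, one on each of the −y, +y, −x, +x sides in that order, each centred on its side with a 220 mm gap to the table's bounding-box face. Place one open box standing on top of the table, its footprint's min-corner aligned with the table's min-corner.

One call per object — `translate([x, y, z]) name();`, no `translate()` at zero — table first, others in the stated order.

table();
translate([508, -500, 0]) stool();
translate([508, 970, 0]) stool();
translate([-486, 235, 0]) stool();
translate([1502, 235, 0]) stool();
translate([0, 0, 686]) open_box();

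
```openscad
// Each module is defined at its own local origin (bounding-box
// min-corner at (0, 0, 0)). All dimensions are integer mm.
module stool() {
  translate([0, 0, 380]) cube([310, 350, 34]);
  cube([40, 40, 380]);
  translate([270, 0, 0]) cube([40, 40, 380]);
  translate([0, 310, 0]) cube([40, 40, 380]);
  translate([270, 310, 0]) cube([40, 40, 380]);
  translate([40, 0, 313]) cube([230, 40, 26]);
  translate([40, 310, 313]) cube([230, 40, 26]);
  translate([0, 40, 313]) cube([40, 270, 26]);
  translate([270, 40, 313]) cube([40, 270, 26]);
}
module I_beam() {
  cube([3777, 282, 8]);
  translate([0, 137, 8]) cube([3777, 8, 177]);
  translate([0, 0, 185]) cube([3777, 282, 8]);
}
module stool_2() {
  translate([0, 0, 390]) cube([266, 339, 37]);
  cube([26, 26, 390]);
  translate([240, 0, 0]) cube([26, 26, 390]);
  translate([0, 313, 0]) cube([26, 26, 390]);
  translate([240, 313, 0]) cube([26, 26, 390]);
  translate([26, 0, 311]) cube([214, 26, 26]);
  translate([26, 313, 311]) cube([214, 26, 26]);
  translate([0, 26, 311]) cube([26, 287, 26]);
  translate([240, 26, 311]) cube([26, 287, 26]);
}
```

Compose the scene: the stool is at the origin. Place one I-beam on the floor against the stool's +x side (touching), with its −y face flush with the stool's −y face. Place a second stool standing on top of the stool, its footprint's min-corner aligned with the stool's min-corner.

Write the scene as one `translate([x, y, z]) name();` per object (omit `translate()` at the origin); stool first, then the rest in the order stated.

stool();
translate([310, 0, 0]) I_beam();
translate([0, 0, 414]) stool_2();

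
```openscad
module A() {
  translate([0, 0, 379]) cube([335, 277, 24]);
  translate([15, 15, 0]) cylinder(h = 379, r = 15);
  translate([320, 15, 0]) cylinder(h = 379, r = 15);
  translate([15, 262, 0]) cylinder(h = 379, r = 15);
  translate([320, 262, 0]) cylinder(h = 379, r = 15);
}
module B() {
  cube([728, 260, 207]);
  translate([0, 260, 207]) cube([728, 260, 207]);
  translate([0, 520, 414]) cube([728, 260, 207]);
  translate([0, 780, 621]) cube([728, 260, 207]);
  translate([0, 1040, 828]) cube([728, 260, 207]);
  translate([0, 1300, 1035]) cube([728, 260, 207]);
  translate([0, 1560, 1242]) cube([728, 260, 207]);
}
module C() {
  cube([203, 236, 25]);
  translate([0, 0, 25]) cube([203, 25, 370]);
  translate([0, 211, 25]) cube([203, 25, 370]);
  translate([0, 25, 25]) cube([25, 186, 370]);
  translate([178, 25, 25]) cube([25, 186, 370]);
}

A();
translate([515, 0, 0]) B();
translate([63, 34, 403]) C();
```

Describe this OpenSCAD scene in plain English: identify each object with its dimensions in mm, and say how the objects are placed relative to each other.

A is a four-legged stool. The seat is 335×277 mm, 24 mm thick, top at z = 403 mm. It stands on four round legs, each 30 mm in diameter, from z = 0 to the seat underside, each leg's axis is inset half a diameter from the nearest pair of seat edges (so the leg's bounding box is flush with the corner).

B is a straight staircase of 7 solid steps. Each step is 728 mm wide (x), 260 mm deep (y, the going) and 207 mm tall (the rise). The first step rests on the floor; each subsequent step sits one going further in +y and one rise higher in +z, directly behind and above the previous step with no overlap.

C is an open storage box with external size 203×236×395 mm and wall thickness 25 mm (the base is also 25 mm thick). The base covers the whole footprint; the four walls stand on the base, with the y-facing walls full-width and the x-facing walls fitting between their inner faces.

The staircase is on the floor beside the stool on its +x side. The open box is on top of the stool.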